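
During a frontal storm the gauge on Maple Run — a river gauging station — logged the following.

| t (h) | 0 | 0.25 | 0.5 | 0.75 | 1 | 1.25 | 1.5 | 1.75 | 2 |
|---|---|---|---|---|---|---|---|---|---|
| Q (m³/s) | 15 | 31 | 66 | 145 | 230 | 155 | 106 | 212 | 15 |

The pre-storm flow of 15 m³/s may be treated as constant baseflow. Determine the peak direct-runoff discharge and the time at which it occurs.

Q_p = 215.0 m³/s at t = 1 h

Subtracting baseflow gives direct-runoff ordinates: 0.0, 16.0, 51.0, 130.0, 215.0, 140.0, 91.0, 197.0, 0.0 m³/s.
The maximum is 215.0 m³/s, occurring at the reading for t = 1 h.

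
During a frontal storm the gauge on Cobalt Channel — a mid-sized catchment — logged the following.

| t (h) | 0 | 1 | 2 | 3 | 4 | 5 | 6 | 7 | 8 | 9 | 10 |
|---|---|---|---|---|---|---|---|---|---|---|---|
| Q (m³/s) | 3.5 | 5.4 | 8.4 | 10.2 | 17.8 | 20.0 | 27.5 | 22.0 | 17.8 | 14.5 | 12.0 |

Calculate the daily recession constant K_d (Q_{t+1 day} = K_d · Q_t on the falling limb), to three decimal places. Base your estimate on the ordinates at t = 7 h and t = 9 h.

Between t = 7 h and t = 9 h the flow falls from 22.0 to 14.5 m³/s over 2×1 h = 2 h.
Per-interval ratio K = (14.5/22.0)^(1/2) = 0.8118; K_d = K^(24/1) = 0.007.

K_d ≈ 0.007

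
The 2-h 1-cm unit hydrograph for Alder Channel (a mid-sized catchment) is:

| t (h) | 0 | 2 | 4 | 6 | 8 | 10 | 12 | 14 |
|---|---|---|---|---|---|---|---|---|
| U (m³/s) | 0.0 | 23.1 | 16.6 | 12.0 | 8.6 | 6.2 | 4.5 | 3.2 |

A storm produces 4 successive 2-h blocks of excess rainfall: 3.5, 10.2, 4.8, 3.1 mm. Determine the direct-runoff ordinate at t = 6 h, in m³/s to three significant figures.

Q ≈ 32.2 m³/s

By discrete convolution, Q_j = Σ (P_i / 10 mm) · U_{j−i}.
At t = 6 h (j=3): Q = (3.5/10)·12.0 + (10.2/10)·16.6 + (4.8/10)·23.1 + (3.1/10)·0.0 = 32.2 m³/s.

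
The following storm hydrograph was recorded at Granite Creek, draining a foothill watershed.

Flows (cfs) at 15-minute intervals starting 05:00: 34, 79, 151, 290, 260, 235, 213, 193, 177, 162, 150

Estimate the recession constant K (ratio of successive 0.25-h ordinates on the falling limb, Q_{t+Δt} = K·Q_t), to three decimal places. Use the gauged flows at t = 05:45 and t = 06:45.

Using the recession-limb readings at t = 05:45 and t = 06:45: Q falls from 290 to 193 cfs over 4 intervals.
K = (Q₂/Q₁)^(1/4) = (193/290)^(1/4) = 0.903.

K ≈ 0.903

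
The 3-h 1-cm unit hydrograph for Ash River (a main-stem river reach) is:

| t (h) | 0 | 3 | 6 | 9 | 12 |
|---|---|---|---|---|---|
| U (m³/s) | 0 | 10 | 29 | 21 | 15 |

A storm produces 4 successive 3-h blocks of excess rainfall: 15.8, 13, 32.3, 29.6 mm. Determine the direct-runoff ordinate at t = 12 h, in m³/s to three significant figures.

By discrete convolution, Q_j = Σ (P_i / 10 mm) · U_{j−i}.
At t = 12 h (j=4): Q = (15.8/10)·15 + (13/10)·21 + (32.3/10)·29 + (29.6/10)·10 = 174 m³/s.

Q ≈ 174 m³/s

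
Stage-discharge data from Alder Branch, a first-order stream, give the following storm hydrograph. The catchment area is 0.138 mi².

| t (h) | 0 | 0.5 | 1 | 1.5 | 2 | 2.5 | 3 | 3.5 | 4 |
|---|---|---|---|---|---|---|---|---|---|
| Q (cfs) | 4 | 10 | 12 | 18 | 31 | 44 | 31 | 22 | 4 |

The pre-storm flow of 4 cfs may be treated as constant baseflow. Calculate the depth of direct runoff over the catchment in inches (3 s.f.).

d ≈ 0.786 in

Direct runoff: 0.0, 6.0, 8.0, 14.0, 27.0, 40.0, 27.0, 18.0, 0.0 cfs; ΣQ_DR = 140.0 cfs.
V = ΣQ_DR · Δt = 140.0 × 1800 s = 2.520 × 10^5 ft³.
Over A = 0.138 mi², depth = V / A = 0.786 in.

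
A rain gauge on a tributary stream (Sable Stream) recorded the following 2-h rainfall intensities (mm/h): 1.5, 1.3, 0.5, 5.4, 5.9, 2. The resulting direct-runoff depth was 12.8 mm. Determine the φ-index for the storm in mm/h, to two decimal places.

Only the 2 blocks with intensity above φ contribute runoff: 5.4, 5.9 mm/h.
Σ(I−φ)·Δt = d  ⇒  (5.4+5.9 − 2φ)·2 = 12.8
φ = (11.30 − 12.8/2) / 2 = 2.45 mm/h.

φ ≈ 2.45 mm/h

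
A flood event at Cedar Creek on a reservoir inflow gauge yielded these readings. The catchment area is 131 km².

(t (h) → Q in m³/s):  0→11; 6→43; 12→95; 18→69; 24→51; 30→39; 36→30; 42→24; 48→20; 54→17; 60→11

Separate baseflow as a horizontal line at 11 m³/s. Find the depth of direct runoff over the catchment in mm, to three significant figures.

d ≈ 47.7 mm

Direct runoff: 0.0, 32.0, 84.0, 58.0, 40.0, 28.0, 19.0, 13.0, 9.0, 6.0, 0.0 m³/s; ΣQ_DR = 289.0 m³/s.
V = ΣQ_DR · Δt = 289.0 × 21600 s = 6.242 × 10^6 m³.
Over A = 131 km², depth = V / A = 47.7 mm.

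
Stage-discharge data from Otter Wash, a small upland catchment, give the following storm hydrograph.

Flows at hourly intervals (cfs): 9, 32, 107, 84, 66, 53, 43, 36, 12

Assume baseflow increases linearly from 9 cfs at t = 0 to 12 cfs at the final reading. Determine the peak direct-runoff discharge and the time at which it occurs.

Q_p = 97.25 cfs at t = 2 h

Subtracting baseflow gives direct-runoff ordinates: 0.00, 22.62, 97.25, 73.88, 55.50, 42.12, 31.75, 24.38, 0.00 cfs.
The maximum is 97.25 cfs, occurring at the reading for t = 2 h.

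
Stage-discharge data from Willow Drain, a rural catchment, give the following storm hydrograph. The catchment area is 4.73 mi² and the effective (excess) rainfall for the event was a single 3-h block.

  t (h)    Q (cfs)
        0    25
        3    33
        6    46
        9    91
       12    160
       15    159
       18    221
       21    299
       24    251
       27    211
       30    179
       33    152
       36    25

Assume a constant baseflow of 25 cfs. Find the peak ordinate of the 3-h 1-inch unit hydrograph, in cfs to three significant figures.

Direct runoff: 0.0, 8.0, 21.0, 66.0, 135.0, 134.0, 196.0, 274.0, 226.0, 186.0, 154.0, 127.0, 0.0 cfs; ΣQ_DR = 1527 cfs, peak = 274.0 cfs.
Runoff depth d = ΣQ_DR·Δt / A = 1527 × 10800 / (4.73 mi²) = 1.501 in.
The 1-inch UH is the DRH scaled by (1 in)/d, so U_p = 274.0 × 1/1.501 = 183 cfs.

U_p ≈ 183 cfs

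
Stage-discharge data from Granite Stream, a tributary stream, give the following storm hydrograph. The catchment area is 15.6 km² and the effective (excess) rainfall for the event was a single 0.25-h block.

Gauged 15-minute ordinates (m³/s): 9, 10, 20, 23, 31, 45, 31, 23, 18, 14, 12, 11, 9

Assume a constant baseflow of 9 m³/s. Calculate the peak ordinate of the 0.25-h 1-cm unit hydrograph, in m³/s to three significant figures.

U_p ≈ 44.9 m³/s

Direct runoff: 0.0, 1.0, 11.0, 14.0, 22.0, 36.0, 22.0, 14.0, 9.0, 5.0, 3.0, 2.0, 0.0 m³/s; ΣQ_DR = 139.0 m³/s, peak = 36.0 m³/s.
Runoff depth d = ΣQ_DR·Δt / A = 139.0 × 900 / (15.6 km²) = 8.019 mm.
The 1-cm UH is the DRH scaled by (10 mm)/d, so U_p = 36.0 × 10/8.019 = 44.9 m³/s.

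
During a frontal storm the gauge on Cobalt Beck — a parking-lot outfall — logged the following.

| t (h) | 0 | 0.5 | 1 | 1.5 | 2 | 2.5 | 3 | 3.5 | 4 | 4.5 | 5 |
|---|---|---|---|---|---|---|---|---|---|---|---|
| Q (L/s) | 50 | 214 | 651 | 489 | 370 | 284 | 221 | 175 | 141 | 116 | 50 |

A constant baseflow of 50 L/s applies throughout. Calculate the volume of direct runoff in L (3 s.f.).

V ≈ 3.98 × 10^6 L

Direct-runoff ordinates (Q − Q_b): 0.0, 164.0, 601.0, 439.0, 320.0, 234.0, 171.0, 125.0, 91.0, 66.0, 0.0 L/s.
ΣQ_DR = 2211 L/s.
With Δt = 0.5 h = 1800 s, V = ΣQ_DR · Δt = 2211 × 1800 = 3.98 × 10^6 L.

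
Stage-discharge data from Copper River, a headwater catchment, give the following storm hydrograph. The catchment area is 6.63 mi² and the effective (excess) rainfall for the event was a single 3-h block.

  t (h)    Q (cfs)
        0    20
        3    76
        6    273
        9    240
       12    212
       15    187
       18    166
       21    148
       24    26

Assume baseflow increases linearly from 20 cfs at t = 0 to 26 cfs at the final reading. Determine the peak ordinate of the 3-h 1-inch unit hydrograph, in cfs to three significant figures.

Direct runoff: 0.00, 55.25, 251.50, 217.75, 189.00, 163.25, 141.50, 122.75, 0.00 cfs; ΣQ_DR = 1141 cfs, peak = 251.50 cfs.
Runoff depth d = ΣQ_DR·Δt / A = 1141 × 10800 / (6.63 mi²) = 0.8000 in.
The 1-inch UH is the DRH scaled by (1 in)/d, so U_p = 251.50 × 1/0.8000 = 314 cfs.

U_p ≈ 314 cfs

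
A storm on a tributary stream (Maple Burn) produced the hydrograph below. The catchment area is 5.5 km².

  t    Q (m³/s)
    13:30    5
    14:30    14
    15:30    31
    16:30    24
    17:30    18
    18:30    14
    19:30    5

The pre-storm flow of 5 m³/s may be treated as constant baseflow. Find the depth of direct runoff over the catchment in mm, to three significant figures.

Direct runoff: 0.0, 9.0, 26.0, 19.0, 13.0, 9.0, 0.0 m³/s; ΣQ_DR = 76.00 m³/s.
V = ΣQ_DR · Δt = 76.00 × 3600 s = 2.736 × 10^5 m³.
Over A = 5.5 km², depth = V / A = 49.7 mm.

d ≈ 49.7 mm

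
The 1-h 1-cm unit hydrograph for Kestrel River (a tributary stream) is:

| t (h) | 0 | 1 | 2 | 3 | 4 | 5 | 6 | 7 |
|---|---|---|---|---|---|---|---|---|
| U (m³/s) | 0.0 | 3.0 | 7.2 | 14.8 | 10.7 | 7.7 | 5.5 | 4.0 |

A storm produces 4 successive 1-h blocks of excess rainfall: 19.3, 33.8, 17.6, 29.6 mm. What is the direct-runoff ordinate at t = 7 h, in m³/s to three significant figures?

Q ≈ 71.5 m³/s

By discrete convolution, Q_j = Σ (P_i / 10 mm) · U_{j−i}.
At t = 7 h (j=7): Q = (19.3/10)·4.0 + (33.8/10)·5.5 + (17.6/10)·7.7 + (29.6/10)·10.7 = 71.5 m³/s.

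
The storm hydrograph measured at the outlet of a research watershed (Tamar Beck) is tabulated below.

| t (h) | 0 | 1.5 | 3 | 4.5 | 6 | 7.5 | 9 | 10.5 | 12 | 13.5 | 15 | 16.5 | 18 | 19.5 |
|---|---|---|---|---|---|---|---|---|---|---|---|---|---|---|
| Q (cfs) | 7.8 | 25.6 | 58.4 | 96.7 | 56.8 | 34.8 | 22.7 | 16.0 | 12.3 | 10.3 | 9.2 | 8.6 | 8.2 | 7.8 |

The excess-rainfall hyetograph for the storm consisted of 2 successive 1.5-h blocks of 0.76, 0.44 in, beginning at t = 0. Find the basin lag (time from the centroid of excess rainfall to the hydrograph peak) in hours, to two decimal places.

Centroid of excess rainfall: t_c = Σ P_i·t̄_i / ΣP_i = 1.3000 h (block centres at 0.75, 2.25 h).
Hydrograph peak occurs at t = 4.5 h, so basin lag t_L = 4.5 − 1.3000 = 3.20 h.

t_L ≈ 3.20 h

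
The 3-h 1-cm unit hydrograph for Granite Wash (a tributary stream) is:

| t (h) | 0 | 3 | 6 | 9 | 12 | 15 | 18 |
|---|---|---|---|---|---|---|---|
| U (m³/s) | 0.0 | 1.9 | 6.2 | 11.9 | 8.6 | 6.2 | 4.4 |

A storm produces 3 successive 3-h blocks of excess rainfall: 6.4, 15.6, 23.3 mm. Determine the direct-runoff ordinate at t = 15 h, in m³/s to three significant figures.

Q ≈ 45.1 m³/s

By discrete convolution, Q_j = Σ (P_i / 10 mm) · U_{j−i}.
At t = 15 h (j=5): Q = (6.4/10)·6.2 + (15.6/10)·8.6 + (23.3/10)·11.9 = 45.1 m³/s.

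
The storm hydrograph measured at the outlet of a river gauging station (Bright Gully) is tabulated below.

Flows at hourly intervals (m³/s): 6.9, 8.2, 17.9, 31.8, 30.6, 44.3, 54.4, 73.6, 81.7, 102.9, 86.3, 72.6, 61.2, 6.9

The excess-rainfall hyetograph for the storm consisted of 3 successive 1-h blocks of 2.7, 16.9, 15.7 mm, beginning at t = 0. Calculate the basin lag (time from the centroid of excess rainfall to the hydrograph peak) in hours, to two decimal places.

Centroid of excess rainfall: t_c = Σ P_i·t̄_i / ΣP_i = 1.8683 h (block centres at 0.5, 1.5, 2.5 h).
Hydrograph peak occurs at t = 9 h, so basin lag t_L = 9 − 1.8683 = 7.13 h.

t_L ≈ 7.13 h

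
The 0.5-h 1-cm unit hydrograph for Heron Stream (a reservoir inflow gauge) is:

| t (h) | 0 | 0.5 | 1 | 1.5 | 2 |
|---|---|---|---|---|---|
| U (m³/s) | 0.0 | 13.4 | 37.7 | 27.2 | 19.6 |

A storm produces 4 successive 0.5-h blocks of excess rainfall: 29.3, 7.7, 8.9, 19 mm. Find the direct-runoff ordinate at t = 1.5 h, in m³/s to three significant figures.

Q ≈ 121 m³/s

By discrete convolution, Q_j = Σ (P_i / 10 mm) · U_{j−i}.
At t = 1.5 h (j=3): Q = (29.3/10)·27.2 + (7.7/10)·37.7 + (8.9/10)·13.4 + (19/10)·0.0 = 121 m³/s.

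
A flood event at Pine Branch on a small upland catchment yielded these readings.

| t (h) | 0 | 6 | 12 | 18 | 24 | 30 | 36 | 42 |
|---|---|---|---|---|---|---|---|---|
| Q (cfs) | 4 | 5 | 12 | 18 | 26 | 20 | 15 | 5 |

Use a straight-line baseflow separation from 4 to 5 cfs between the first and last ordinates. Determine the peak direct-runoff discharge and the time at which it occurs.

Q_p = 21.43 cfs at t = 24 h

Subtracting baseflow gives direct-runoff ordinates: 0.00, 0.86, 7.71, 13.57, 21.43, 15.29, 10.14, 0.00 cfs.
The maximum is 21.43 cfs, occurring at the reading for t = 24 h.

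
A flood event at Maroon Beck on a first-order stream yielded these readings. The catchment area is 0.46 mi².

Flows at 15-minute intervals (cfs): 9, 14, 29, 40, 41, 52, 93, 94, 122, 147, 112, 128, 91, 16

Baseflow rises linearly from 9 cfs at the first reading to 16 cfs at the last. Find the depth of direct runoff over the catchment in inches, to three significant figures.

d ≈ 0.685 in

Direct runoff: 0.00, 4.46, 18.92, 29.38, 29.85, 40.31, 80.77, 81.23, 108.69, 133.15, 97.62, 113.08, 75.54, 0.00 cfs; ΣQ_DR = 813.0 cfs.
V = ΣQ_DR · Δt = 813.0 × 900 s = 7.317 × 10^5 ft³.
Over A = 0.46 mi², depth = V / A = 0.685 in.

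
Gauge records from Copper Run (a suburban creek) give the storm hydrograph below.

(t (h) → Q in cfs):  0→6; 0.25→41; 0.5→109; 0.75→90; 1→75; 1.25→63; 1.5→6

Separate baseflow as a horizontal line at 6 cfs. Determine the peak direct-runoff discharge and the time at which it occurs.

Subtracting baseflow gives direct-runoff ordinates: 0.0, 35.0, 103.0, 84.0, 69.0, 57.0, 0.0 cfs.
The maximum is 103.0 cfs, occurring at the reading for t = 0.5 h.

Q_p = 103.0 cfs at t = 0.5 h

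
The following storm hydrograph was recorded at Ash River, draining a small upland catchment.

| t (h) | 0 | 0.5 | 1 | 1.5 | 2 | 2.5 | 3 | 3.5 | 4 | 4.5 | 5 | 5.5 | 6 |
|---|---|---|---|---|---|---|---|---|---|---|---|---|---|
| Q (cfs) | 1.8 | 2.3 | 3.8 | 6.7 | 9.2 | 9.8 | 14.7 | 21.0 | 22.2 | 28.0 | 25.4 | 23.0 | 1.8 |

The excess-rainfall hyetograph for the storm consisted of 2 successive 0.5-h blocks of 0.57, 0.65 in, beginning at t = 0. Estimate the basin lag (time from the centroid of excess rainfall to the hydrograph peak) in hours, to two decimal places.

t_L ≈ 3.98 h

Centroid of excess rainfall: t_c = Σ P_i·t̄_i / ΣP_i = 0.5164 h (block centres at 0.25, 0.75 h).
Hydrograph peak occurs at t = 4.5 h, so basin lag t_L = 4.5 − 0.5164 = 3.98 h.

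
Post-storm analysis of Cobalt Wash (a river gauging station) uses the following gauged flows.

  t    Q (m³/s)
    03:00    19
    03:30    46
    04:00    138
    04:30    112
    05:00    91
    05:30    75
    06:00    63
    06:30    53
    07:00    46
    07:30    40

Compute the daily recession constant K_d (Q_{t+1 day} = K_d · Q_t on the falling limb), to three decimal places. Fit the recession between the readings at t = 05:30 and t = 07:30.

K_d ≈ 0.001

Between t = 05:30 and t = 07:30 the flow falls from 75 to 40 m³/s over 4×0.5 h = 2 h.
Per-interval ratio K = (40/75)^(1/4) = 0.8546; K_d = K^(24/0.5) = 0.001.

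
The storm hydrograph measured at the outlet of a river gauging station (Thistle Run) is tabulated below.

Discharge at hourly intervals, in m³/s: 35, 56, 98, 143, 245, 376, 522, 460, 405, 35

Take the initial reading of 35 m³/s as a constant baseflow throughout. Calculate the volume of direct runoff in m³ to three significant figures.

V ≈ 7.29 × 10^6 m³

Direct-runoff ordinates (Q − Q_b): 0.0, 21.0, 63.0, 108.0, 210.0, 341.0, 487.0, 425.0, 370.0, 0.0 m³/s.
ΣQ_DR = 2025 m³/s.
With Δt = 1 h = 3600 s, V = ΣQ_DR · Δt = 2025 × 3600 = 7.29 × 10^6 m³.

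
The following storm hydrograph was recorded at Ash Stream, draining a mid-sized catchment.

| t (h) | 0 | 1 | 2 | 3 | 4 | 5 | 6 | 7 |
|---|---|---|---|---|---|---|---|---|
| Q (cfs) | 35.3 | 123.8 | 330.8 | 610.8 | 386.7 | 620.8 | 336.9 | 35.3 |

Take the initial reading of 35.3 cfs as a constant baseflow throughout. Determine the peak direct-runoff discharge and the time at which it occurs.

Subtracting baseflow gives direct-runoff ordinates: 0.0, 88.5, 295.5, 575.5, 351.4, 585.5, 301.6, 0.0 cfs.
The maximum is 585.5 cfs, occurring at the reading for t = 5 h.

Q_p = 585.5 cfs at t = 5 h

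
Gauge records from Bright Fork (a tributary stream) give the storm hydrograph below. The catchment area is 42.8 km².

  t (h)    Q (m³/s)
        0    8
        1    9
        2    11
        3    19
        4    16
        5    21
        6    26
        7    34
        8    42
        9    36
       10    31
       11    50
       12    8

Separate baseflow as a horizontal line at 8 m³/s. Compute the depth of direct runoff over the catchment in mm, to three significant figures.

Direct runoff: 0.0, 1.0, 3.0, 11.0, 8.0, 13.0, 18.0, 26.0, 34.0, 28.0, 23.0, 42.0, 0.0 m³/s; ΣQ_DR = 207.0 m³/s.
V = ΣQ_DR · Δt = 207.0 × 3600 s = 7.452 × 10^5 m³.
Over A = 42.8 km², depth = V / A = 17.4 mm.

d ≈ 17.4 mm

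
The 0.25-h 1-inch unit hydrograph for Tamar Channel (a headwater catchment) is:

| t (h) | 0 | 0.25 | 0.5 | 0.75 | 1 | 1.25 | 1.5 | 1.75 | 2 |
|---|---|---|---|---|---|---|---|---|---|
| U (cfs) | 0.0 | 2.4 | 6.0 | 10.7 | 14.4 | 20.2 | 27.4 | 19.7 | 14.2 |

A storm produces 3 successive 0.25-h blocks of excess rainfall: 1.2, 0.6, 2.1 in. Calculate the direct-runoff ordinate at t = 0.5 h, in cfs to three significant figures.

By discrete convolution, Q_j = Σ (P_i / 1 in) · U_{j−i}.
At t = 0.5 h (j=2): Q = (1.2/1)·6.0 + (0.6/1)·2.4 + (2.1/1)·0.0 = 8.64 cfs.

Q ≈ 8.64 cfs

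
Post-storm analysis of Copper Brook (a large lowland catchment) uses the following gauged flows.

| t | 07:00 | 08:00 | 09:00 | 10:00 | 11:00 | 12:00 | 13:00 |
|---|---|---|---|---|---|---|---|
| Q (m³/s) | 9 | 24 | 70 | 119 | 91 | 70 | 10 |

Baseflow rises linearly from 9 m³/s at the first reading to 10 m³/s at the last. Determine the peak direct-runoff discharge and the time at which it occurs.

Q_p = 109.50 m³/s at t = 10:00

Subtracting baseflow gives direct-runoff ordinates: 0.00, 14.83, 60.67, 109.50, 81.33, 60.17, 0.00 m³/s.
The maximum is 109.50 m³/s, occurring at the reading for t = 10:00.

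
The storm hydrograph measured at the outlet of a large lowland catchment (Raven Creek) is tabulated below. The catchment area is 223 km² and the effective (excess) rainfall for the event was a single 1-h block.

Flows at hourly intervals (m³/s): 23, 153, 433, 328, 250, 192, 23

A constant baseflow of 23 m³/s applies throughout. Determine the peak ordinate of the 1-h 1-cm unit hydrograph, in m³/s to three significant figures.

Direct runoff: 0.0, 130.0, 410.0, 305.0, 227.0, 169.0, 0.0 m³/s; ΣQ_DR = 1241 m³/s, peak = 410.0 m³/s.
Runoff depth d = ΣQ_DR·Δt / A = 1241 × 3600 / (223 km²) = 20.03 mm.
The 1-cm UH is the DRH scaled by (10 mm)/d, so U_p = 410.0 × 10/20.03 = 205 m³/s.

U_p ≈ 205 m³/s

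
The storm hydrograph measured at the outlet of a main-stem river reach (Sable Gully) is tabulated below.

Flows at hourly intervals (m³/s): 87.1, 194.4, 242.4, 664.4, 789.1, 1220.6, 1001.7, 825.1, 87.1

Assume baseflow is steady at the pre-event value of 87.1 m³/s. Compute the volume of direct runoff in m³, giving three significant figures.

Direct-runoff ordinates (Q − Q_b): 0.0, 107.3, 155.3, 577.3, 702.0, 1133.5, 914.6, 738.0, 0.0 m³/s.
ΣQ_DR = 4328 m³/s.
With Δt = 1 h = 3600 s, V = ΣQ_DR · Δt = 4328 × 3600 = 1.56 × 10^7 m³.

V ≈ 1.56 × 10^7 m³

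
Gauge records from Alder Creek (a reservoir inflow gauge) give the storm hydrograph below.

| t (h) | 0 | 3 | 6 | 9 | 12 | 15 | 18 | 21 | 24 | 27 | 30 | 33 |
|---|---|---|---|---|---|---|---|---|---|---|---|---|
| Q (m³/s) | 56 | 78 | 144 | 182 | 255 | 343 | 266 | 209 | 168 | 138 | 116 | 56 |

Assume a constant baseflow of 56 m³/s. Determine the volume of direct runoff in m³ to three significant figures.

V ≈ 1.45 × 10^7 m³

Direct-runoff ordinates (Q − Q_b): 0.0, 22.0, 88.0, 126.0, 199.0, 287.0, 210.0, 153.0, 112.0, 82.0, 60.0, 0.0 m³/s.
ΣQ_DR = 1339 m³/s.
With Δt = 3 h = 10800 s, V = ΣQ_DR · Δt = 1339 × 10800 = 1.45 × 10^7 m³.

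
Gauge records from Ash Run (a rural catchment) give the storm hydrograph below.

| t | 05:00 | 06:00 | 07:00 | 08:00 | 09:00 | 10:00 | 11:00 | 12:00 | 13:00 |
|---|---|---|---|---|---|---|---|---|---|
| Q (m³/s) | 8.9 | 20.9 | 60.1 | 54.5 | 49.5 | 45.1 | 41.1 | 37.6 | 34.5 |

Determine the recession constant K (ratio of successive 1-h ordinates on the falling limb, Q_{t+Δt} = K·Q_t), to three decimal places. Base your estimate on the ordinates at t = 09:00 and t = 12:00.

Using the recession-limb readings at t = 09:00 and t = 12:00: Q falls from 49.5 to 37.6 m³/s over 3 intervals.
K = (Q₂/Q₁)^(1/3) = (37.6/49.5)^(1/3) = 0.912.

K ≈ 0.912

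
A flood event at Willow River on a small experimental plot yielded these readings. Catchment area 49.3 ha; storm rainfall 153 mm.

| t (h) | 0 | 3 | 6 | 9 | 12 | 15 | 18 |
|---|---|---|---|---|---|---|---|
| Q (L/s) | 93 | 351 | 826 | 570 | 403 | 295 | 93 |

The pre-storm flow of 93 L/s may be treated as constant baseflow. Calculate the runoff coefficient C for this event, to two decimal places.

ΣQ_DR = 1980 L/s; V = ΣQ_DR·Δt = 2.138 × 10^7 L.
Runoff depth d = V / A = 43.38 mm.
C = d / P = 43.38 / 153 = 0.28.

C ≈ 0.28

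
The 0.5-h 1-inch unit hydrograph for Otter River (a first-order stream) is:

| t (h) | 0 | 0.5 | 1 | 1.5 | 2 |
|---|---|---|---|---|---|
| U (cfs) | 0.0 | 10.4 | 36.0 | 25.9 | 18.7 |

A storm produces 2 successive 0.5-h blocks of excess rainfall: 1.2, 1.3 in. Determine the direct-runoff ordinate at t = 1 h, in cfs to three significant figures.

By discrete convolution, Q_j = Σ (P_i / 1 in) · U_{j−i}.
At t = 1 h (j=2): Q = (1.2/1)·36.0 + (1.3/1)·10.4 = 56.7 cfs.

Q ≈ 56.7 cfs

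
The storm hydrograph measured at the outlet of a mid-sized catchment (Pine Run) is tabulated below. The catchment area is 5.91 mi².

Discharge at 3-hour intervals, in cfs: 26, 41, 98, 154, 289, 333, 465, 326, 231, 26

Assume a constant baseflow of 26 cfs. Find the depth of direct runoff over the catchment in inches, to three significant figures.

d ≈ 1.36 in

Direct runoff: 0.0, 15.0, 72.0, 128.0, 263.0, 307.0, 439.0, 300.0, 205.0, 0.0 cfs; ΣQ_DR = 1729 cfs.
V = ΣQ_DR · Δt = 1729 × 10800 s = 1.867 × 10^7 ft³.
Over A = 5.91 mi², depth = V / A = 1.36 in.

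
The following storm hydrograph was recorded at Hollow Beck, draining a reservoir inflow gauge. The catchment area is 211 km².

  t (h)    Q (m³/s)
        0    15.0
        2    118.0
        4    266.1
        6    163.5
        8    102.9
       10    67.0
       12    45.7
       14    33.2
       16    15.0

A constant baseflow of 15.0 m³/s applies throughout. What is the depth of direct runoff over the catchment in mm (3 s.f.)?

d ≈ 23.6 mm

Direct runoff: 0.0, 103.0, 251.1, 148.5, 87.9, 52.0, 30.7, 18.2, 0.0 m³/s; ΣQ_DR = 691.4 m³/s.
V = ΣQ_DR · Δt = 691.4 × 7200 s = 4.978 × 10^6 m³.
Over A = 211 km², depth = V / A = 23.6 mm.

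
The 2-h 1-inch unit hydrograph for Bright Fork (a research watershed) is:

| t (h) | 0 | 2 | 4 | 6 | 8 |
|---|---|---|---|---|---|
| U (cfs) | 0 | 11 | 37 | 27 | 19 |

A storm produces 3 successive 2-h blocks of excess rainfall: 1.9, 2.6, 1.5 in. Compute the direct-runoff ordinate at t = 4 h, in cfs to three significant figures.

By discrete convolution, Q_j = Σ (P_i / 1 in) · U_{j−i}.
At t = 4 h (j=2): Q = (1.9/1)·37 + (2.6/1)·11 + (1.5/1)·0 = 98.9 cfs.

Q ≈ 98.9 cfs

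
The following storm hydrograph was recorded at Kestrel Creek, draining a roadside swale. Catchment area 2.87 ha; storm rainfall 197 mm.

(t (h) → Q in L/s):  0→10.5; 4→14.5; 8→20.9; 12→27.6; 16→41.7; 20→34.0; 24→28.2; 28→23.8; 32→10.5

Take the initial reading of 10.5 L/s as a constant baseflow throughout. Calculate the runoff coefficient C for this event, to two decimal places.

C ≈ 0.30

ΣQ_DR = 117.2 L/s; V = ΣQ_DR·Δt = 1.688 × 10^6 L.
Runoff depth d = V / A = 58.80 mm.
C = d / P = 58.80 / 197 = 0.30.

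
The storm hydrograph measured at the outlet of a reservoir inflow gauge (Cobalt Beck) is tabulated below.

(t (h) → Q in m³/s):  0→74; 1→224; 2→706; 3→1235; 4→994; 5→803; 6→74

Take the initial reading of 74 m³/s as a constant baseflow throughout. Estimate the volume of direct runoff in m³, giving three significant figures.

Direct-runoff ordinates (Q − Q_b): 0.0, 150.0, 632.0, 1161.0, 920.0, 729.0, 0.0 m³/s.
ΣQ_DR = 3592 m³/s.
With Δt = 1 h = 3600 s, V = ΣQ_DR · Δt = 3592 × 3600 = 1.29 × 10^7 m³.

V ≈ 1.29 × 10^7 m³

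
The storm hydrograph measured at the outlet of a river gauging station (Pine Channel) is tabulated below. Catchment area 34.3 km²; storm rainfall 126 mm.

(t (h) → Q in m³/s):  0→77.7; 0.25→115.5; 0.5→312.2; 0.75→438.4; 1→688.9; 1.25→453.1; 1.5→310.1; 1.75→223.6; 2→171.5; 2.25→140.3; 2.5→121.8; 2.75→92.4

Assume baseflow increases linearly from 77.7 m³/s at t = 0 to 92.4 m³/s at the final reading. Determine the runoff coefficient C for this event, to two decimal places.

ΣQ_DR = 2125 m³/s; V = ΣQ_DR·Δt = 1.912 × 10^6 m³.
Runoff depth d = V / A = 55.76 mm.
C = d / P = 55.76 / 126 = 0.44.

C ≈ 0.44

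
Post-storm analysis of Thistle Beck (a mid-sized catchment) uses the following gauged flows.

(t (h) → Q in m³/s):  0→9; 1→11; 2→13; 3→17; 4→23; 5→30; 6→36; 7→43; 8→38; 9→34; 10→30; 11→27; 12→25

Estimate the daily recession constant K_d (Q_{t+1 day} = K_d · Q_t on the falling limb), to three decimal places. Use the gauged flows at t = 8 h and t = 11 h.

K_d ≈ 0.065

Between t = 8 h and t = 11 h the flow falls from 38 to 27 m³/s over 3×1 h = 3 h.
Per-interval ratio K = (27/38)^(1/3) = 0.8923; K_d = K^(24/1) = 0.065.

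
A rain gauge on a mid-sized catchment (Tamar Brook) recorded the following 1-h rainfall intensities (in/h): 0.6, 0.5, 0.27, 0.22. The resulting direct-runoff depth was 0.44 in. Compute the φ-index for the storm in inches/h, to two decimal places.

φ ≈ 0.33 in/h

Only the 2 blocks with intensity above φ contribute runoff: 0.6, 0.5 in/h.
Σ(I−φ)·Δt = d  ⇒  (0.6+0.5 − 2φ)·1 = 0.44
φ = (1.100 − 0.44/1) / 2 = 0.33 in/h.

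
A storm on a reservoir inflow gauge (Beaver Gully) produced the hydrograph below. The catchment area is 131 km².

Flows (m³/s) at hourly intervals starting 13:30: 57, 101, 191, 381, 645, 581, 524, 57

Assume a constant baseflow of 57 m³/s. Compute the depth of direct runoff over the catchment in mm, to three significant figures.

d ≈ 57.2 mm

Direct runoff: 0.0, 44.0, 134.0, 324.0, 588.0, 524.0, 467.0, 0.0 m³/s; ΣQ_DR = 2081 m³/s.
V = ΣQ_DR · Δt = 2081 × 3600 s = 7.492 × 10^6 m³.
Over A = 131 km², depth = V / A = 57.2 mm.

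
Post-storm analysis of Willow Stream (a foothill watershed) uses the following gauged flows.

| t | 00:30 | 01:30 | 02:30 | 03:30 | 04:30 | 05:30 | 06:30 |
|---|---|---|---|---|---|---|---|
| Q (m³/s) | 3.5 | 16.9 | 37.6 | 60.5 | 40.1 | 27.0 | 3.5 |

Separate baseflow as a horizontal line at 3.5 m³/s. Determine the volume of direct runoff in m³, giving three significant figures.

V ≈ 5.93 × 10^5 m³

Direct-runoff ordinates (Q − Q_b): 0.0, 13.4, 34.1, 57.0, 36.6, 23.5, 0.0 m³/s.
ΣQ_DR = 164.6 m³/s.
With Δt = 1 h = 3600 s, V = ΣQ_DR · Δt = 164.6 × 3600 = 5.93 × 10^5 m³.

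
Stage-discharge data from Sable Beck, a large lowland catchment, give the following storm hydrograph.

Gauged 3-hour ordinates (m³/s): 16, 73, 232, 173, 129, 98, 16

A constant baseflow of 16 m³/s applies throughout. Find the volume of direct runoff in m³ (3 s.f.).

V ≈ 6.75 × 10^6 m³

Direct-runoff ordinates (Q − Q_b): 0.0, 57.0, 216.0, 157.0, 113.0, 82.0, 0.0 m³/s.
ΣQ_DR = 625.0 m³/s.
With Δt = 3 h = 10800 s, V = ΣQ_DR · Δt = 625.0 × 10800 = 6.75 × 10^6 m³.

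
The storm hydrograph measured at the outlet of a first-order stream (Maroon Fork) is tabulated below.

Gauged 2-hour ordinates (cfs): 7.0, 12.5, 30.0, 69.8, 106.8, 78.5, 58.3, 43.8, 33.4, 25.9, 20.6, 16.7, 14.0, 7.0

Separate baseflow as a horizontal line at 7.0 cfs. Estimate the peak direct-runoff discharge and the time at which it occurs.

Subtracting baseflow gives direct-runoff ordinates: 0.0, 5.5, 23.0, 62.8, 99.8, 71.5, 51.3, 36.8, 26.4, 18.9, 13.6, 9.7, 7.0, 0.0 cfs.
The maximum is 99.8 cfs, occurring at the reading for t = 8 h.

Q_p = 99.8 cfs at t = 8 h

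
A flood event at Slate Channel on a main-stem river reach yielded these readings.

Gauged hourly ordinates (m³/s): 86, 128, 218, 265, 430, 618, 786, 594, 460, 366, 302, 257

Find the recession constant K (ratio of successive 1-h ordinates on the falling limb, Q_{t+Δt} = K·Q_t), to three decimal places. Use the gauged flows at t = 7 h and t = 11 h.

Using the recession-limb readings at t = 7 h and t = 11 h: Q falls from 594 to 257 m³/s over 4 intervals.
K = (Q₂/Q₁)^(1/4) = (257/594)^(1/4) = 0.811.

K ≈ 0.811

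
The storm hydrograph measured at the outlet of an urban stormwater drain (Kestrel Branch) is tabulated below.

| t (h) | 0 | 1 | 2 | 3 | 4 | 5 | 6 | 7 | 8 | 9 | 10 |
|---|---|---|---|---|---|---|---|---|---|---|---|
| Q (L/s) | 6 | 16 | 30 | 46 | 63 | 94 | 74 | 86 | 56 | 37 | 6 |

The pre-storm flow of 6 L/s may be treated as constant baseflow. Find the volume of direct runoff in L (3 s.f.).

Direct-runoff ordinates (Q − Q_b): 0.0, 10.0, 24.0, 40.0, 57.0, 88.0, 68.0, 80.0, 50.0, 31.0, 0.0 L/s.
ΣQ_DR = 448.0 L/s.
With Δt = 1 h = 3600 s, V = ΣQ_DR · Δt = 448.0 × 3600 = 1.61 × 10^6 L.

V ≈ 1.61 × 10^6 L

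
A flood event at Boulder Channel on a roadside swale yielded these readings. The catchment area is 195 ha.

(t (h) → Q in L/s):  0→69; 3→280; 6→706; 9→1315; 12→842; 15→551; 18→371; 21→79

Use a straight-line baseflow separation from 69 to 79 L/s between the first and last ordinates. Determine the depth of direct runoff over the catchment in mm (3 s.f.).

d ≈ 20.1 mm

Direct runoff: 0.00, 209.57, 634.14, 1241.71, 767.29, 474.86, 293.43, 0.00 L/s; ΣQ_DR = 3621 L/s.
V = ΣQ_DR · Δt = 3621 × 10800 s = 3.911 × 10^7 L.
Over A = 195 ha, depth = V / A = 20.1 mm.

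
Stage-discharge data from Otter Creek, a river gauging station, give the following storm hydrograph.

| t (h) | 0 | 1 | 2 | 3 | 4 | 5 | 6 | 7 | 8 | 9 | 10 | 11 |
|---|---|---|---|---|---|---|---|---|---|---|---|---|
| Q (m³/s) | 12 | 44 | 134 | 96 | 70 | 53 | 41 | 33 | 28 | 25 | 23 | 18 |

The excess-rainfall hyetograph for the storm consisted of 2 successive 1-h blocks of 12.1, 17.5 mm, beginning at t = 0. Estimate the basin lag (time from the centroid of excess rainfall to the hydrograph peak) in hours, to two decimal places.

Centroid of excess rainfall: t_c = Σ P_i·t̄_i / ΣP_i = 1.0912 h (block centres at 0.5, 1.5 h).
Hydrograph peak occurs at t = 2 h, so basin lag t_L = 2 − 1.0912 = 0.91 h.

t_L ≈ 0.91 h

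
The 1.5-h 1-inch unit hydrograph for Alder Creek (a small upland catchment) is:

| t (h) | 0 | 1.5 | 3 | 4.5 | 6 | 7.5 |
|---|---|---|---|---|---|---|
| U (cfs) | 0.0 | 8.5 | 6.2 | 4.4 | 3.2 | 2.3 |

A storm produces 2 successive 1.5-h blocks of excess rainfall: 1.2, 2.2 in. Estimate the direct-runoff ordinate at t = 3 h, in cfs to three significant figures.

Q ≈ 26.1 cfs

By discrete convolution, Q_j = Σ (P_i / 1 in) · U_{j−i}.
At t = 3 h (j=2): Q = (1.2/1)·6.2 + (2.2/1)·8.5 = 26.1 cfs.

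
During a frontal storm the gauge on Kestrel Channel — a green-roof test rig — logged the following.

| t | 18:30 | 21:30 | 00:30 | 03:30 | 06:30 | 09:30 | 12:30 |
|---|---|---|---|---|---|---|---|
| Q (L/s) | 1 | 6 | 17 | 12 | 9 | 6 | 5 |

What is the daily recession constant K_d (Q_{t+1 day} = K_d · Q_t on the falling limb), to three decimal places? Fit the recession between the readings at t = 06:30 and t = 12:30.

Between t = 06:30 and t = 12:30 the flow falls from 9 to 5 L/s over 2×3 h = 6 h.
Per-interval ratio K = (5/9)^(1/2) = 0.7454; K_d = K^(24/3) = 0.095.

K_d ≈ 0.095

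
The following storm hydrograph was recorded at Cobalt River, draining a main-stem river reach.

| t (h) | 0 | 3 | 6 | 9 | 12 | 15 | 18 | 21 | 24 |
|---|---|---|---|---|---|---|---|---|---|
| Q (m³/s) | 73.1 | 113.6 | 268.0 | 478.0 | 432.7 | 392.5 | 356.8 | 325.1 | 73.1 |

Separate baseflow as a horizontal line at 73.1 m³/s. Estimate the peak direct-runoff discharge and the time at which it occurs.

Q_p = 404.9 m³/s at t = 9 h

Subtracting baseflow gives direct-runoff ordinates: 0.0, 40.5, 194.9, 404.9, 359.6, 319.4, 283.7, 252.0, 0.0 m³/s.
The maximum is 404.9 m³/s, occurring at the reading for t = 9 h.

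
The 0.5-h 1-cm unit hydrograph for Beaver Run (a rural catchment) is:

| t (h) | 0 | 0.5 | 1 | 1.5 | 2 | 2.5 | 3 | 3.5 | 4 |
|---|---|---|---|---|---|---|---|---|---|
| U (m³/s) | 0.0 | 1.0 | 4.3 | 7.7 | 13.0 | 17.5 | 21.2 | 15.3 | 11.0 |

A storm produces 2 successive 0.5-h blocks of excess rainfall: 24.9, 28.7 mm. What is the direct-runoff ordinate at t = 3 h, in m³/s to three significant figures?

By discrete convolution, Q_j = Σ (P_i / 10 mm) · U_{j−i}.
At t = 3 h (j=6): Q = (24.9/10)·21.2 + (28.7/10)·17.5 = 103 m³/s.

Q ≈ 103 m³/s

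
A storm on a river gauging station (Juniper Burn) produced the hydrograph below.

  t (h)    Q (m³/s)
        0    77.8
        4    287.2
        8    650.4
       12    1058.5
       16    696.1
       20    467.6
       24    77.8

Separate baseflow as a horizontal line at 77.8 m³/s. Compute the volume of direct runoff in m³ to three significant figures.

V ≈ 3.99 × 10^7 m³

Direct-runoff ordinates (Q − Q_b): 0.0, 209.4, 572.6, 980.7, 618.3, 389.8, 0.0 m³/s.
ΣQ_DR = 2771 m³/s.
With Δt = 4 h = 14400 s, V = ΣQ_DR · Δt = 2771 × 14400 = 3.99 × 10^7 m³.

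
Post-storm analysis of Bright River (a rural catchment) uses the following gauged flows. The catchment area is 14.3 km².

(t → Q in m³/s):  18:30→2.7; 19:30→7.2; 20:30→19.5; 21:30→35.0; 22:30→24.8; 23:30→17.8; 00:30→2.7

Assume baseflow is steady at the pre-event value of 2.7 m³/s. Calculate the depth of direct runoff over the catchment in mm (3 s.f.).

Direct runoff: 0.0, 4.5, 16.8, 32.3, 22.1, 15.1, 0.0 m³/s; ΣQ_DR = 90.80 m³/s.
V = ΣQ_DR · Δt = 90.80 × 3600 s = 3.269 × 10^5 m³.
Over A = 14.3 km², depth = V / A = 22.9 mm.

d ≈ 22.9 mm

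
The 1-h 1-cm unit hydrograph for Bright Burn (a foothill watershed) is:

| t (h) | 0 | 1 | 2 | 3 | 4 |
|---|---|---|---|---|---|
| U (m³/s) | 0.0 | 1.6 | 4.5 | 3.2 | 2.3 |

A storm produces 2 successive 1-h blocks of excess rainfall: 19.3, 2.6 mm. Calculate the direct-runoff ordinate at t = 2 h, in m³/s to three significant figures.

Q ≈ 9.10 m³/s

By discrete convolution, Q_j = Σ (P_i / 10 mm) · U_{j−i}.
At t = 2 h (j=2): Q = (19.3/10)·4.5 + (2.6/10)·1.6 = 9.10 m³/s.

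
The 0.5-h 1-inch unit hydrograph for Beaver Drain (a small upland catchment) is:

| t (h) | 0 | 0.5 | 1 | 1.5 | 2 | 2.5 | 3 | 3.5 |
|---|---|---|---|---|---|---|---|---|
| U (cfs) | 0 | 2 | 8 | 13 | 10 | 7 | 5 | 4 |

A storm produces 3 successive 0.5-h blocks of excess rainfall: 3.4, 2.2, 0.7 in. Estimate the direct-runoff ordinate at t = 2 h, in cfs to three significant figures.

By discrete convolution, Q_j = Σ (P_i / 1 in) · U_{j−i}.
At t = 2 h (j=4): Q = (3.4/1)·10 + (2.2/1)·13 + (0.7/1)·8 = 68.2 cfs.

Q ≈ 68.2 cfs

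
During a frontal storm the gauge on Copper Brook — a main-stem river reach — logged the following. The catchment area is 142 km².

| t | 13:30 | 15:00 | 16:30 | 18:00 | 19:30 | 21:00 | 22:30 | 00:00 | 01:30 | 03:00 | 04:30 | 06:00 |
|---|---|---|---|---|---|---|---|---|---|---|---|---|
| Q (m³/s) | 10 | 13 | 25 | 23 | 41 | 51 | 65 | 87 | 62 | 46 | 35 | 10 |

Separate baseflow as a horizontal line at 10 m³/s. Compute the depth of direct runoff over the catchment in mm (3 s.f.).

d ≈ 13.2 mm

Direct runoff: 0.0, 3.0, 15.0, 13.0, 31.0, 41.0, 55.0, 77.0, 52.0, 36.0, 25.0, 0.0 m³/s; ΣQ_DR = 348.0 m³/s.
V = ΣQ_DR · Δt = 348.0 × 5400 s = 1.879 × 10^6 m³.
Over A = 142 km², depth = V / A = 13.2 mm.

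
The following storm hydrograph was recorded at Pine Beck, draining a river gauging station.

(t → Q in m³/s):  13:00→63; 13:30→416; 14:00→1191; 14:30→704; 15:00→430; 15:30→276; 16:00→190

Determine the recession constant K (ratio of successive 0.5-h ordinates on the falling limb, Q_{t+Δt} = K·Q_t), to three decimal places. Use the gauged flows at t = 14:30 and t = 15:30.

Using the recession-limb readings at t = 14:30 and t = 15:30: Q falls from 704 to 276 m³/s over 2 intervals.
K = (Q₂/Q₁)^(1/2) = (276/704)^(1/2) = 0.626.

K ≈ 0.626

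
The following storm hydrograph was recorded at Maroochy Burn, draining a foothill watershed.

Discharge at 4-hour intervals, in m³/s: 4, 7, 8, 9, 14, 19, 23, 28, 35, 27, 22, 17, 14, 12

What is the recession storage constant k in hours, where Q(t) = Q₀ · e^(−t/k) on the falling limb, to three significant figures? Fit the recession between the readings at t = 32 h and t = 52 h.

On the falling limb, Q drops from 35 to 12 m³/s between t = 32 h and t = 52 h (Δt = 20 h).
k = −Δt / ln(Q₂/Q₁) = −20 / ln(12/35) = 18.7 h.

k ≈ 18.7 h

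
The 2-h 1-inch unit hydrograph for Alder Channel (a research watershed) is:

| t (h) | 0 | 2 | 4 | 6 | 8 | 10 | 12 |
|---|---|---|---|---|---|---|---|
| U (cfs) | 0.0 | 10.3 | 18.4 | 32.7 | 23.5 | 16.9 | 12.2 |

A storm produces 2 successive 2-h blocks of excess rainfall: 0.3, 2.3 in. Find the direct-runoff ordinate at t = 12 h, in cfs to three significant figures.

Q ≈ 42.5 cfs

By discrete convolution, Q_j = Σ (P_i / 1 in) · U_{j−i}.
At t = 12 h (j=6): Q = (0.3/1)·12.2 + (2.3/1)·16.9 = 42.5 cfs.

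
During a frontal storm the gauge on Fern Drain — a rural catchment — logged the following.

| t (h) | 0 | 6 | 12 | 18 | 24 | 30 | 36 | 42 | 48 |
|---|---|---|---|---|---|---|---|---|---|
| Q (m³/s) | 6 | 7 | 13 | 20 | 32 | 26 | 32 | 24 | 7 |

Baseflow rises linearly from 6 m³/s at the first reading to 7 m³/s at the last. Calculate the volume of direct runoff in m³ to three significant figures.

Direct-runoff ordinates (Q − Q_b): 0.00, 0.88, 6.75, 13.62, 25.50, 19.38, 25.25, 17.12, 0.00 m³/s.
ΣQ_DR = 108.5 m³/s.
With Δt = 6 h = 21600 s, V = ΣQ_DR · Δt = 108.5 × 21600 = 2.34 × 10^6 m³.

V ≈ 2.34 × 10^6 m³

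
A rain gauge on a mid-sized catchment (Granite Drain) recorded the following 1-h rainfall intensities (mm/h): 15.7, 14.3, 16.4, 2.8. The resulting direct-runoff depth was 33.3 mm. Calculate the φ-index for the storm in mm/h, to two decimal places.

φ ≈ 4.37 mm/h

Only the 3 blocks with intensity above φ contribute runoff: 15.7, 14.3, 16.4 mm/h.
Σ(I−φ)·Δt = d  ⇒  (15.7+14.3+16.4 − 3φ)·1 = 33.3
φ = (46.40 − 33.3/1) / 3 = 4.37 mm/h.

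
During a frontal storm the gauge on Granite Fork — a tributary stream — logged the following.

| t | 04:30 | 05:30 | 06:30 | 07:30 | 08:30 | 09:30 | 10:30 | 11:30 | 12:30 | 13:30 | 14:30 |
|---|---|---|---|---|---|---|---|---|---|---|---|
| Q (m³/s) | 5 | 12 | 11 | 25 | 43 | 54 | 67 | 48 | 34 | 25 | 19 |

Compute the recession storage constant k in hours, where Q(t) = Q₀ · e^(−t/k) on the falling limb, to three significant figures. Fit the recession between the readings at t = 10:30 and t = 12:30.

k ≈ 2.95 h

On the falling limb, Q drops from 67 to 34 m³/s between t = 10:30 and t = 12:30 (Δt = 2 h).
k = −Δt / ln(Q₂/Q₁) = −2 / ln(34/67) = 2.95 h.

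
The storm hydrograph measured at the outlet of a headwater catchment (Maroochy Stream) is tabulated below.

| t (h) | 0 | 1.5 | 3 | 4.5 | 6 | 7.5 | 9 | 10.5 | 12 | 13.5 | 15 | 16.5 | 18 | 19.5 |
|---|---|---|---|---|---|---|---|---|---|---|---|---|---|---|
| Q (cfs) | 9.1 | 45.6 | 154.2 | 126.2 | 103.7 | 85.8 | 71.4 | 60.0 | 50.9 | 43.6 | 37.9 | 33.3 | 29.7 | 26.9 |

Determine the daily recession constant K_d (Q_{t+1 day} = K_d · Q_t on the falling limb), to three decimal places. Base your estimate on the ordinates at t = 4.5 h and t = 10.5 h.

Between t = 4.5 h and t = 10.5 h the flow falls from 126.2 to 60.0 cfs over 4×1.5 h = 6 h.
Per-interval ratio K = (60.0/126.2)^(1/4) = 0.8304; K_d = K^(24/1.5) = 0.051.

K_d ≈ 0.051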